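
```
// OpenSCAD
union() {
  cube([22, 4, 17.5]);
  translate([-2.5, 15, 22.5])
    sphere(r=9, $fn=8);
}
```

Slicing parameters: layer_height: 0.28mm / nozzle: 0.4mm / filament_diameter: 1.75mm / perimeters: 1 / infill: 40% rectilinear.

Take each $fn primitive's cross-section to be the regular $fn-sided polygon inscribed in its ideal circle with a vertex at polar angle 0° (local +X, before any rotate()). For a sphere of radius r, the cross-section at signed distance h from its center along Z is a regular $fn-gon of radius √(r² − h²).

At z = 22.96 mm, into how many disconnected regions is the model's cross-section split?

1

At z = 22.96 mm: the cube does not reach this height (z outside [0, 17.5]); the sphere at (-2.5, 15): section is a regular 8-gon, circumradius = √(r²−h²) = √(9²−0.46²) = 8.988; Combining (union): only the r=9 sphere at (-2.5, 15) is present, so the union is just that shape — 1 connected region. The result has 1 disconnected region.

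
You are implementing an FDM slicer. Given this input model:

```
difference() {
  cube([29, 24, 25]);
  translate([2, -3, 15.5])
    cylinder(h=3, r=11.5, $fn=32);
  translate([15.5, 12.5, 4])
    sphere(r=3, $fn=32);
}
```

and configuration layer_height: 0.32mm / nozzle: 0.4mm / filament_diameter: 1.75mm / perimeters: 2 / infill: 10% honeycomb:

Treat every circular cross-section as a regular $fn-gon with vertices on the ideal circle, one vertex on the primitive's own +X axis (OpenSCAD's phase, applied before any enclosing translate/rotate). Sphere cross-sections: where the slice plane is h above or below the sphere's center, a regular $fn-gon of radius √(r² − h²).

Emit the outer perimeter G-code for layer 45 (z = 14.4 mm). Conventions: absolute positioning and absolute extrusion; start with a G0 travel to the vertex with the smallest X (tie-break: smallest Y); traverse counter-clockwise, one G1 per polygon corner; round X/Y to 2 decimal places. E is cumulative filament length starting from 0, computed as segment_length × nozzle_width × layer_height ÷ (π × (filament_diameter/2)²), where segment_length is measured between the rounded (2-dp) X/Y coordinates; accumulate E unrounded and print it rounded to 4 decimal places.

G0 X0.00 Y0.00 Z14.40
G1 X29.00 Y0.00 E1.5433
G1 X29.00 Y24.00 E2.8205
G1 X0.00 Y24.00 E4.3637
G1 X0.00 Y0.00 E5.6409

At z = 14.4 mm: the cube is present — its section is the full 29×24 rectangle; the cylinder at (2, -3) does not reach this height (z outside [15.5, 18.5]); the sphere at (15.5, 12.5) is not intersected at this z (|z−center|=10.400 > r=3); Taking the first minus the rest: none of the subtracted shapes is present at this height, so the 29×24 cube is unchanged — 1 connected region. The outline is a single polygon with 4 vertices. Extrusion per mm of travel: 0.4 × 0.32 / (π × 0.875²) = 0.053216. Accumulating E over each segment gives final E = 5.6409.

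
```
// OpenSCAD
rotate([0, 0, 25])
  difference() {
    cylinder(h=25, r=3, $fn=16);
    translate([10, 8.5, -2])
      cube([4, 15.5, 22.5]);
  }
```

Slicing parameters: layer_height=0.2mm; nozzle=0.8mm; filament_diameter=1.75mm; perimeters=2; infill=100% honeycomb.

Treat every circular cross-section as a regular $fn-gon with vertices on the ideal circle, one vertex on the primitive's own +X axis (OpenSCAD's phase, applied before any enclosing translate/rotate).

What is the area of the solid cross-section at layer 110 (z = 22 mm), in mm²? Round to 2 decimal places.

27.55 mm²

At z = 22 mm: the r=3 cylinder contributes a regular 16-gon of circumradius 3 (area = (16/2)·3.000²·sin(360°/16) = 27.55 mm²); the cube at (10, 8.5) does not reach this height (z outside [-2, 20.5]); After the difference (first − rest): none of the subtracted shapes is present at this height, so the r=3 cylinder is unchanged — area = 27.55 mm²; (rotated 25° about Z; rotation is an isometry so areas/perimeters/island counts are preserved). Overall, the cross-section is a single solid region. Net area = 27.55 mm².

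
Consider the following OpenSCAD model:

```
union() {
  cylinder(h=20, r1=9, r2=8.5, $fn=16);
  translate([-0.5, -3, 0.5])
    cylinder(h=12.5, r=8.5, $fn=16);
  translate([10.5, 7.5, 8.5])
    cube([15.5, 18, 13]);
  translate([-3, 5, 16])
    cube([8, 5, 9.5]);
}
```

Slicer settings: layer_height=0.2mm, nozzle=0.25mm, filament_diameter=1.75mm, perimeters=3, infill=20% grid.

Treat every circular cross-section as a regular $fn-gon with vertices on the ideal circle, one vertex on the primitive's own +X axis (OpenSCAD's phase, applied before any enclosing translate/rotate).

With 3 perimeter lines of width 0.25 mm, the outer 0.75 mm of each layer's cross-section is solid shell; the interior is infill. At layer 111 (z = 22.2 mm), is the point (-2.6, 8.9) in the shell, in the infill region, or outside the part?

shell

At z = 22.2 mm: the cone is not intersected at this z (z outside [0, 20]); the cylinder at (-0.5, -3) does not reach this height (z outside [0.5, 13]); the cube at (10.5, 7.5) is not intersected at this z (z outside [8.5, 21.5]); the 8×5 cube at (-3, 5) contributes its full rectangle; Taking the union: only the 8×5 cube at (-3, 5) is present, so the union is just that shape — 1 connected region. Overall, the cross-section is a single solid region. The nearest boundary edge runs (-3.00, 10.00)→(-3.00, 5.00); distance from the point to it = 0.40 mm. The point is inside the cross-section, 0.40 mm from the nearest boundary — within the 0.75 mm shell band (3 × 0.25).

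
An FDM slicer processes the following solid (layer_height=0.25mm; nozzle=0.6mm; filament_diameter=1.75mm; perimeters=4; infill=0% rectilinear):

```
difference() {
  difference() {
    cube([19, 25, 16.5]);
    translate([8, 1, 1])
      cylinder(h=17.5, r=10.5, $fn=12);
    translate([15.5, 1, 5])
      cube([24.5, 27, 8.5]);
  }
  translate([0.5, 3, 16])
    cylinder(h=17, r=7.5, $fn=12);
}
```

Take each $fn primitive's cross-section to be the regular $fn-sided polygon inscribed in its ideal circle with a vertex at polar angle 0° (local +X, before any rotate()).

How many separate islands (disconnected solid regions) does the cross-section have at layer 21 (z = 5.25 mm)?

At z = 5.25 mm: the cube (footprint 19×25) is included at this height; the r=10.5 cylinder at (8, 1) gives a regular 12-gon of circumradius 10.5 (constant along its height); the cube at (15.5, 1) is present — its section is the full 24.5×27 rectangle; Taking the first minus the rest: starting from the 19×25 cube, the r=10.5 cylinder at (8, 1) partially overlaps it — only the 173.71 mm² overlap (of its 330.75 mm²) is removed, clipping the outline; the 24.5×27 cube at (15.5, 1) partially overlaps it — only the 70.67 mm² overlap (of its 661.50 mm²) is removed, clipping the outline — 2 connected regions; the cylinder at (0.5, 3) is absent (z outside [16, 33]); Taking the first minus the rest: none of the subtracted shapes is present at this height, so that combined region is unchanged — 2 connected regions. Overall, the cross-section has 2 separate islands. Island count = 2.

2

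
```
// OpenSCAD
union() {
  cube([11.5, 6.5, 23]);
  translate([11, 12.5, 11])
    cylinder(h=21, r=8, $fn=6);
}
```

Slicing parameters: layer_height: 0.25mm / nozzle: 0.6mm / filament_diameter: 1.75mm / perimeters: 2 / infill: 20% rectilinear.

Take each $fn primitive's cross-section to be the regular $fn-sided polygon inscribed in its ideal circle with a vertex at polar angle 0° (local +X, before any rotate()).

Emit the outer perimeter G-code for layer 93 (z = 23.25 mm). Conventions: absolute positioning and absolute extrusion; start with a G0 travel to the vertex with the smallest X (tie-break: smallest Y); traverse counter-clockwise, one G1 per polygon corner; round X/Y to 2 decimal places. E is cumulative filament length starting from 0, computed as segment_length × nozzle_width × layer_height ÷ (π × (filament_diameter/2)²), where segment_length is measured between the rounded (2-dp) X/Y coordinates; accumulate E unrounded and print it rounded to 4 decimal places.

G0 X3.00 Y12.50 Z23.25
G1 X7.00 Y5.57 E0.4990
G1 X15.00 Y5.57 E0.9979
G1 X19.00 Y12.50 E1.4969
G1 X15.00 Y19.43 E1.9959
G1 X7.00 Y19.43 E2.4948
G1 X3.00 Y12.50 E2.9938

At z = 23.25 mm: the cube does not reach this height (z outside [0, 23]); the r=8 cylinder at (11, 12.5) gives a regular 6-gon of circumradius 8 (constant along its height); Merging all regions: only the r=8 cylinder at (11, 12.5) is present, so the union is just that shape — 1 connected region. The outline is a single polygon with 6 vertices. Extrusion per mm of travel: 0.6 × 0.25 / (π × 0.875²) = 0.062363. Accumulating E over each segment gives final E = 2.9938.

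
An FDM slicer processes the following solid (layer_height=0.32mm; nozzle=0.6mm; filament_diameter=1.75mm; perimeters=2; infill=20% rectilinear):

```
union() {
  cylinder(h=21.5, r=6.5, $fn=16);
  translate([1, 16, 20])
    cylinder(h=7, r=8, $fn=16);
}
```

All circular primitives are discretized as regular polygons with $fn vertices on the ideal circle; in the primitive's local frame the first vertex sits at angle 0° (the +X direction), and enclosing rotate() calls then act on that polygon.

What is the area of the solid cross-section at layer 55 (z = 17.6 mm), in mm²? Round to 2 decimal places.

At z = 17.6 mm: the r=6.5 cylinder contributes a regular 16-gon of circumradius 6.5 (area = (16/2)·6.500²·sin(360°/16) = 129.35 mm²); the cylinder at (1, 16) is absent (z outside [20, 27]); Merging all regions: only the r=6.5 cylinder is present, so the union is just that shape — area = 129.35 mm². Overall, the cross-section is a single solid region. Net area = 129.35 mm².

129.35 mm²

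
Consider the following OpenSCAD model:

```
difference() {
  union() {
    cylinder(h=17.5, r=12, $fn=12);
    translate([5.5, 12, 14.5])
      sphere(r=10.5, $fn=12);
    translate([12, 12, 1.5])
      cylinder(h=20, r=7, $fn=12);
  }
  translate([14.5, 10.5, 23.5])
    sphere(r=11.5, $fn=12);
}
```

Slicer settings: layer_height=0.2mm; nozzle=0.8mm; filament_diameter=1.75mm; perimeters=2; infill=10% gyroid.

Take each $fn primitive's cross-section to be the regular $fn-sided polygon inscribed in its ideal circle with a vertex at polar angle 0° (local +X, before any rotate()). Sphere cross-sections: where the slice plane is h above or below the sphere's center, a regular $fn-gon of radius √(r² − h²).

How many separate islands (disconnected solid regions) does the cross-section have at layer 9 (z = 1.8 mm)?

1

At z = 1.8 mm: the cylinder: section is a regular 12-gon, circumradius r=12; the sphere at (5.5, 12) is not intersected at this z (|z−center|=12.700 > r=10.5); the r=7 cylinder at (12, 12) gives a regular 12-gon of circumradius 7 (constant along its height); Merging all regions: the regions partially overlap (shared area 7.97 mm²), so overlapping operands fuse into one piece — 1 connected region; the sphere at (14.5, 10.5) does not reach this height (|z−center|=21.700 > r=11.5); After the difference (first − rest): none of the subtracted shapes is present at this height, so the result so far is unchanged — 1 connected region. Overall, the cross-section is a single solid region. Island count = 1.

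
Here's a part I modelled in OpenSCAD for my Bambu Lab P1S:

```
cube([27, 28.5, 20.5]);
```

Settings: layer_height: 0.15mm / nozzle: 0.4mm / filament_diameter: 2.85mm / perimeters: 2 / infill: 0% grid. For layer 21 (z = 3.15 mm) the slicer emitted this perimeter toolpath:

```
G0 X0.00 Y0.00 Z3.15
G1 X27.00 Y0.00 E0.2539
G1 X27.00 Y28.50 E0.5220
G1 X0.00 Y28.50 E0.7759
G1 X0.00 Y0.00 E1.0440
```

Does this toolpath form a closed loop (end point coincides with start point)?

yes

Start point (G0): (0.00, 0.00). End point (last G1): the path returns to the start — closed.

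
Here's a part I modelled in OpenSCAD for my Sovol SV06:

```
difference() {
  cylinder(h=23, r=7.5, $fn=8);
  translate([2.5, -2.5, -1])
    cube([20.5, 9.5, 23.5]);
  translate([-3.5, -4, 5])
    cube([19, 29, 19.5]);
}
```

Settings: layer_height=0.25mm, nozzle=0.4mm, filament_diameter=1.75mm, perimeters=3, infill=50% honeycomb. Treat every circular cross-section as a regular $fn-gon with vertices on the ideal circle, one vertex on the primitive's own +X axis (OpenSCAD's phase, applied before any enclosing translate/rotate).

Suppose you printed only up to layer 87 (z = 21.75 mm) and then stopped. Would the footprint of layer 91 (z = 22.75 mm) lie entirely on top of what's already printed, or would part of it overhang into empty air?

entirely on top

Compare the two slices. At z = 21.75: the cylinder: section is a regular 8-gon, circumradius r=7.5 (area = (8/2)·7.500²·sin(360°/8) = 159.10 mm²); the 20.5×9.5 cube at (2.5, -2.5) contributes its full rectangle (area 194.75 mm²); the cube at (-3.5, -4) is present — its section is the full 19×29 rectangle (area 551.00 mm²); After the difference (first − rest): starting from the r=7.5 cylinder (159.10 mm²), the 20.5×9.5 cube at (2.5, -2.5) partially overlaps it — only the 33.52 mm² overlap (of its 194.75 mm²) is removed, clipping the outline; the 19×29 cube at (-3.5, -4) partially overlaps it — only the 70.65 mm² overlap (of its 551.00 mm²) is removed, clipping the outline — area = 54.93 mm². At z = 22.75: the cylinder: section is a regular 8-gon, circumradius r=7.5 (area = (8/2)·7.500²·sin(360°/8) = 159.10 mm²); the cube at (2.5, -2.5) is not intersected at this z (z outside [-1, 22.5]); the 19×29 cube at (-3.5, -4) contributes its full rectangle (area 551.00 mm²); Subtracting the remaining from the first: starting from the r=7.5 cylinder (159.10 mm²), the 19×29 cube at (-3.5, -4) partially overlaps it — only the 104.17 mm² overlap (of its 551.00 mm²) is removed, clipping the outline — area = 54.93 mm². Checking containment: the cross-section at z = 22.75 is a subset of the cross-section at z = 21.75.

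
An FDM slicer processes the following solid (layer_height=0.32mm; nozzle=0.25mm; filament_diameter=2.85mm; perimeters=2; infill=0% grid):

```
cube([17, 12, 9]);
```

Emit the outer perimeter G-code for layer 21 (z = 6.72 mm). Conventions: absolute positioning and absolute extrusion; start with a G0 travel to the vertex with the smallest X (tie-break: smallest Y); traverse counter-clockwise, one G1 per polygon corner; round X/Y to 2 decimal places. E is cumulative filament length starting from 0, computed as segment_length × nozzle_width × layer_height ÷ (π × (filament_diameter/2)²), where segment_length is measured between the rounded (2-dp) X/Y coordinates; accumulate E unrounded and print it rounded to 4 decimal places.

G0 X0.00 Y0.00 Z6.72
G1 X17.00 Y0.00 E0.2132
G1 X17.00 Y12.00 E0.3637
G1 X0.00 Y12.00 E0.5769
G1 X0.00 Y0.00 E0.7273

At z = 6.72 mm: the cube (footprint 17×12) is included at this height. The outline is a single polygon with 4 vertices. Extrusion per mm of travel: 0.25 × 0.32 / (π × 1.425²) = 0.012540. Accumulating E over each segment gives final E = 0.7273.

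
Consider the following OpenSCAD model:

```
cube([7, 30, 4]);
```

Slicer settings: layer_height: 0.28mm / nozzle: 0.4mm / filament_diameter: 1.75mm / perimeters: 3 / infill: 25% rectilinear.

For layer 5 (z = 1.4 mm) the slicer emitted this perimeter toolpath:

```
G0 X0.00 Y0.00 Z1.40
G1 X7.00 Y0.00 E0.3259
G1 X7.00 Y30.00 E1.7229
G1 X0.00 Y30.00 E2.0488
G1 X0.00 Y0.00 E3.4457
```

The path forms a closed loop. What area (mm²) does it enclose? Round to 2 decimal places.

210.00 mm²

Apply the shoelace formula to the sequence of (X, Y) vertices; enclosed area = 210.00 mm².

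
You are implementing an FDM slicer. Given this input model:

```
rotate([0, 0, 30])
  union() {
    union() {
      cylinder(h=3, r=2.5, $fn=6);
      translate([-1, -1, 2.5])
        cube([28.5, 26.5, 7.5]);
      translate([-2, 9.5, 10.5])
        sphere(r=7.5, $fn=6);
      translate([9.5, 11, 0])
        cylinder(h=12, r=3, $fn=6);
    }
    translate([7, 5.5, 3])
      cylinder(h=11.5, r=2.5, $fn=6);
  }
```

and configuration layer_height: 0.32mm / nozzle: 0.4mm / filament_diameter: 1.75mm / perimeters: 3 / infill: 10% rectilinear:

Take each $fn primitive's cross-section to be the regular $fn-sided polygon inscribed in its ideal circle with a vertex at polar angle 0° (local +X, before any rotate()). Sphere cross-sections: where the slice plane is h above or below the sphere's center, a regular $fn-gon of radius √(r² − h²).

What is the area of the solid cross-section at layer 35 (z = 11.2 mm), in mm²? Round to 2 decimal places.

184.49 mm²

At z = 11.2 mm: the cylinder does not reach this height (z outside [0, 3]); the cube at (-1, -1) is not intersected at this z (z outside [2.5, 10]); the sphere at (-2, 9.5): section is a regular 6-gon, circumradius = √(r²−h²) = √(7.5²−0.7²) = 7.467 (area = (6/2)·7.467²·sin(360°/6) = 144.87 mm²); the cylinder at (9.5, 11): section is a regular 6-gon, circumradius r=3 (area = (6/2)·3.000²·sin(360°/6) = 23.38 mm²); Merging all regions: the 2 present regions are separate (no shared area or edge), so areas and boundary lengths simply add and each stays a separate island — area = 168.25 mm²; the cylinder at (7, 5.5): section is a regular 6-gon, circumradius r=2.5 (area = (6/2)·2.500²·sin(360°/6) = 16.24 mm²); Taking the union: the 2 present regions are separate (no shared area or edge), so areas and boundary lengths simply add and each stays a separate island — area = 184.49 mm²; (rotated 30° about Z; rotation is an isometry so areas/perimeters/island counts are preserved). Overall, the cross-section has 3 separate islands. Net area = 184.49 mm².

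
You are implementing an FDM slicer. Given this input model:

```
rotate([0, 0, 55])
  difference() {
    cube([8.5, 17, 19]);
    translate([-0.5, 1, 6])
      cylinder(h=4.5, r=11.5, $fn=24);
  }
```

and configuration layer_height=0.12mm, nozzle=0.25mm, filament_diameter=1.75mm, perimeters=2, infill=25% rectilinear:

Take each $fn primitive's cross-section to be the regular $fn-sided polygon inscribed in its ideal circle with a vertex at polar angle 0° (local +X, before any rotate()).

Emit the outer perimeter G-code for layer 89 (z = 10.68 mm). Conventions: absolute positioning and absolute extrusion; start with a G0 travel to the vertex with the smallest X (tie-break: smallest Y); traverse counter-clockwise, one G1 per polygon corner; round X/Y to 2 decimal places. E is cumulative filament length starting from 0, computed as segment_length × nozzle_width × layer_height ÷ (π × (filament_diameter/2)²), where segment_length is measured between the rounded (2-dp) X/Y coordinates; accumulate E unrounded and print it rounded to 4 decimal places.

G0 X-13.93 Y9.75 Z10.68
G1 X0.00 Y0.00 E0.2121
G1 X4.88 Y6.96 E0.3181
G1 X-9.05 Y16.71 E0.5302
G1 X-13.93 Y9.75 E0.6362

At z = 10.68 mm: the cube (footprint 8.5×17) is included at this height; the cylinder at (-0.5, 1) is not intersected at this z (z outside [6, 10.5]); After the difference (first − rest): none of the subtracted shapes is present at this height, so the 8.5×17 cube is unchanged — 1 connected region; (whole slice rotated 55° about Z — lengths, areas and connectivity unchanged). The outline is a single polygon with 4 vertices. Extrusion per mm of travel: 0.25 × 0.12 / (π × 0.875²) = 0.012473. Accumulating E over each segment gives final E = 0.6362.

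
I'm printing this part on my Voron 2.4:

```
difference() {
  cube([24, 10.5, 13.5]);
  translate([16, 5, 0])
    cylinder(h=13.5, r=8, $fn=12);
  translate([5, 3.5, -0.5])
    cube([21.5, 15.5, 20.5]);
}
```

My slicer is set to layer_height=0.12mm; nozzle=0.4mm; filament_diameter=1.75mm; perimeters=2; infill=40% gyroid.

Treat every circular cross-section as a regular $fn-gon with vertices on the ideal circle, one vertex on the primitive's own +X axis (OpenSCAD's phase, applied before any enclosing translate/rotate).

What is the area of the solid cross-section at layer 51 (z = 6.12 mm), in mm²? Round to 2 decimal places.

At z = 6.12 mm: the cube (footprint 24×10.5) is included at this height (area 252.00 mm²); the r=8 cylinder at (16, 5) contributes a regular 12-gon of circumradius 8 (area = (12/2)·8.000²·sin(360°/12) = 192.00 mm²); the cube at (5, 3.5) (footprint 21.5×15.5) is included at this height (area 333.25 mm²); After the difference (first − rest): starting from the 24×10.5 cube (252.00 mm²), the r=8 cylinder at (16, 5) partially overlaps it — only the 150.82 mm² overlap (of its 192.00 mm²) is removed, clipping the outline; the 21.5×15.5 cube at (5, 3.5) partially overlaps it — only the 31.36 mm² overlap (of its 333.25 mm²) is removed, clipping the outline — area = 69.83 mm². Overall, the cross-section has 2 separate islands. Net area = 69.83 mm².

69.83 mm²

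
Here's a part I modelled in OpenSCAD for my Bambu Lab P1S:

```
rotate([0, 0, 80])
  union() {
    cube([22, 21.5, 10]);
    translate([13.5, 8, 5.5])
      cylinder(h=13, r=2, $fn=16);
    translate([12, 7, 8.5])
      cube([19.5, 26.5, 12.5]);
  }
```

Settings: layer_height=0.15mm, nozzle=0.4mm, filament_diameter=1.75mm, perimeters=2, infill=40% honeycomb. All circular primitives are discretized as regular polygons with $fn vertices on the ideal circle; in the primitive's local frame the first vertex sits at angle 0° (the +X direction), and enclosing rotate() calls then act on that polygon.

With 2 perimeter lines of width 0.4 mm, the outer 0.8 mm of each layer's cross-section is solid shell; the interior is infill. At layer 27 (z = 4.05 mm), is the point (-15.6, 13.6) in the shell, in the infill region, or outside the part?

At z = 4.05 mm: the cube (footprint 22×21.5) is included at this height; the cylinder at (13.5, 8) is absent (z outside [5.5, 18.5]); the cube at (12, 7) is not intersected at this z (z outside [8.5, 21]); Merging all regions: only the 22×21.5 cube is present, so the union is just that shape — 1 connected region; (rotated 80° about Z; rotation is an isometry so areas/perimeters/island counts are preserved). Overall, the cross-section is a single solid region. Undo the 80° rotation: the query point maps to (10.684, 17.725) in the un-rotated model frame. The nearest boundary edge runs (22.00, 21.50)→(0.00, 21.50); distance from the point to it = 3.78 mm. The point is inside the cross-section and 3.78 mm from the nearest boundary — more than the 0.8 mm shell width (2 × 0.4), so it's in the infill interior.

infill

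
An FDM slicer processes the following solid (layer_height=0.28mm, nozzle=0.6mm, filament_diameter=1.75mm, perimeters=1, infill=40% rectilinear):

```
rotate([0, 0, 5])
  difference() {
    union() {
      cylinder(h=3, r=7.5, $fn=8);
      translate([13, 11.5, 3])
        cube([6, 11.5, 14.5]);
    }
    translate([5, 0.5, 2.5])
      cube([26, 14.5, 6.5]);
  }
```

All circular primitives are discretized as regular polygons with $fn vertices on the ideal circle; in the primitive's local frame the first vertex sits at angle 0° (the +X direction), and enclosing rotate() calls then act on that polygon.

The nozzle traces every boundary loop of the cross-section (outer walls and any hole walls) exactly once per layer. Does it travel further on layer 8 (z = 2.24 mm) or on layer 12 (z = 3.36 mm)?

layer 8 (z = 2.24 mm)

Layer 8 (z = 2.24): the r=7.5 cylinder gives a regular 8-gon of circumradius 7.5 (constant along its height) (perimeter = 2·8·7.500·sin(180°/8) = 45.92 mm); the cube at (13, 11.5) is not intersected at this z (z outside [3, 17.5]); Combining (union): only the r=7.5 cylinder is present, so the union is just that shape — boundary = 45.92 mm; the cube at (5, 0.5) is absent (z outside [2.5, 9]); Taking the first minus the rest: none of the subtracted shapes is present at this height, so the result so far is unchanged — boundary = 45.92 mm; (whole slice rotated 5° about Z — lengths, areas and connectivity unchanged). So its perimeter = 45.92 mm. Layer 12 (z = 3.36): the cylinder is absent (z outside [0, 3]); the cube at (13, 11.5) is present — its section is the full 6×11.5 rectangle (perimeter 35.00 mm); Combining (union): only the 6×11.5 cube at (13, 11.5) is present, so the union is just that shape — boundary = 35.00 mm; the 26×14.5 cube at (5, 0.5) contributes its full rectangle (perimeter 81.00 mm); Subtracting the remaining from the first: starting from the result so far, the 26×14.5 cube at (5, 0.5) partially overlaps it — only the 21.00 mm² overlap (of its 377.00 mm²) is removed, clipping the outline — boundary = 28.00 mm; (whole slice rotated 5° about Z — lengths, areas and connectivity unchanged). So its perimeter = 28.00 mm. Layer 8 is larger (45.92 vs 28.00 mm).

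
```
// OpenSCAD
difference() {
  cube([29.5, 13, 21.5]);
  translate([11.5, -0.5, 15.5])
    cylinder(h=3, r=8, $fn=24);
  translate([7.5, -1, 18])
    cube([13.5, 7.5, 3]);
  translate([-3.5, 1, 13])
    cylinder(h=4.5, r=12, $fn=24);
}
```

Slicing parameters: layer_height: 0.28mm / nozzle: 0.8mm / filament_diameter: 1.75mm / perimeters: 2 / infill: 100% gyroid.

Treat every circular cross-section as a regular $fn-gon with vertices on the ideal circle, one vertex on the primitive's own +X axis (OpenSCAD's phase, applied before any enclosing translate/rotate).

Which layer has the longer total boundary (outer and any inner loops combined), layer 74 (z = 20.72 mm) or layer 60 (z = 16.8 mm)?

layer 74 (z = 20.72 mm)

Layer 74 (z = 20.72): the cube (footprint 29.5×13) is included at this height (perimeter 85.00 mm); the cylinder at (11.5, -0.5) does not reach this height (z outside [15.5, 18.5]); the cube at (7.5, -1) (footprint 13.5×7.5) is included at this height (perimeter 42.00 mm); the cylinder at (-3.5, 1) does not reach this height (z outside [13, 17.5]); Subtracting the remaining from the first: starting from the 29.5×13 cube, the 13.5×7.5 cube at (7.5, -1) partially overlaps it — only the 87.75 mm² overlap (of its 101.25 mm²) is removed, clipping the outline — boundary = 98.00 mm. So its perimeter = 98.00 mm. Layer 60 (z = 16.8): the 29.5×13 cube contributes its full rectangle (perimeter 85.00 mm); the r=8 cylinder at (11.5, -0.5) gives a regular 24-gon of circumradius 8 (constant along its height) (perimeter = 2·24·8.000·sin(180°/24) = 50.12 mm); the cube at (7.5, -1) is not intersected at this z (z outside [18, 21]); the cylinder at (-3.5, 1): section is a regular 24-gon, circumradius r=12 (perimeter = 2·24·12.000·sin(180°/24) = 75.18 mm); Taking the first minus the rest: starting from the 29.5×13 cube, the r=8 cylinder at (11.5, -0.5) partially overlaps it — only the 91.42 mm² overlap (of its 198.77 mm²) is removed, clipping the outline; the r=12 cylinder at (-3.5, 1) partially overlaps it — only the 58.08 mm² overlap (of its 447.24 mm²) is removed, clipping the outline — boundary = 79.52 mm. So its perimeter = 79.52 mm. Layer 74 is larger (98.00 vs 79.52 mm).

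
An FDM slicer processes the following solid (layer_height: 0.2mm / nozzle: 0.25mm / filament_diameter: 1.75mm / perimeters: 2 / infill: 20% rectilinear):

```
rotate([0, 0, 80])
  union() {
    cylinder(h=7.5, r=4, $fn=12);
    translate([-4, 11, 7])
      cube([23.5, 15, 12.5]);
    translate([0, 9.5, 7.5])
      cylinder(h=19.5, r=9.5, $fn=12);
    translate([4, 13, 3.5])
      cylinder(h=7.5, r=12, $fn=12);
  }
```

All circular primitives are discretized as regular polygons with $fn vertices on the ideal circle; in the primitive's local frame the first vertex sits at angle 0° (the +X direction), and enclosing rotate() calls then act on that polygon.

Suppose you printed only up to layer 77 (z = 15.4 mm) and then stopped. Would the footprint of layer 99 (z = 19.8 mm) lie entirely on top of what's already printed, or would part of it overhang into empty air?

Compare the two slices. At z = 15.4: the cylinder does not reach this height (z outside [0, 7.5]); the cube at (-4, 11) is present — its section is the full 23.5×15 rectangle (area 352.50 mm²); the r=9.5 cylinder at (0, 9.5) contributes a regular 12-gon of circumradius 9.5 (area = (12/2)·9.500²·sin(360°/12) = 270.75 mm²); the cylinder at (4, 13) does not reach this height (z outside [3.5, 11]); Combining (union): the regions partially overlap — summed areas 623.25 mm² minus the doubly-counted overlap 83.60 mm² gives 539.65 mm² — area = 539.65 mm²; (rotated 80° about Z; rotation is an isometry so areas/perimeters/island counts are preserved). At z = 19.8: the cylinder is absent (z outside [0, 7.5]); the cube at (-4, 11) is absent (z outside [7, 19.5]); the r=9.5 cylinder at (0, 9.5) gives a regular 12-gon of circumradius 9.5 (constant along its height) (area = (12/2)·9.500²·sin(360°/12) = 270.75 mm²); the cylinder at (4, 13) is not intersected at this z (z outside [3.5, 11]); Merging all regions: only the r=9.5 cylinder at (0, 9.5) is present, so the union is just that shape — area = 270.75 mm²; (rotated 80° about Z; rotation is an isometry so areas/perimeters/island counts are preserved). Checking containment: the cross-section at z = 19.8 is a subset of the cross-section at z = 15.4.

entirely on top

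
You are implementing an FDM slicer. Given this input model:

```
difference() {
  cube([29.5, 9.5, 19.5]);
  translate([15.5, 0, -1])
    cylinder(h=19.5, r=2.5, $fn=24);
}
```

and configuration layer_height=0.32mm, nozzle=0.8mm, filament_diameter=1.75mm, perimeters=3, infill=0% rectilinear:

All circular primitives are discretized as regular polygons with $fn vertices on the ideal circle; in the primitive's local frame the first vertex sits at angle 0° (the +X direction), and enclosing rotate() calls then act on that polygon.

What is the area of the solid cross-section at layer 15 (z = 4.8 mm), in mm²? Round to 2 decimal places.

At z = 4.8 mm: the cube is present — its section is the full 29.5×9.5 rectangle (area 280.25 mm²); the r=2.5 cylinder at (15.5, 0) contributes a regular 24-gon of circumradius 2.5 (area = (24/2)·2.500²·sin(360°/24) = 19.41 mm²); Subtracting the remaining from the first: starting from the 29.5×9.5 cube (280.25 mm²), the r=2.5 cylinder at (15.5, 0) partially overlaps it — only the 9.71 mm² overlap (of its 19.41 mm²) is removed, clipping the outline — area = 270.54 mm². Overall, the cross-section is a single solid region. Net area = 270.54 mm².

270.54 mm²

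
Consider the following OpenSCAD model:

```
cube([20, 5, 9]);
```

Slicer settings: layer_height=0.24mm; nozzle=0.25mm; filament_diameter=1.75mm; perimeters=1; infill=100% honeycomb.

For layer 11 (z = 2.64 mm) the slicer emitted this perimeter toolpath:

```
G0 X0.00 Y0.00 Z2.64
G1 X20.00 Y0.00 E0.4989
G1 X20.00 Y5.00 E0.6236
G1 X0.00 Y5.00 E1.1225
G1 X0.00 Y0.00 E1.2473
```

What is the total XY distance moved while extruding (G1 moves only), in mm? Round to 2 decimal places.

50.00 mm

Sum the Euclidean lengths of each G1 segment: total = 50.00 mm.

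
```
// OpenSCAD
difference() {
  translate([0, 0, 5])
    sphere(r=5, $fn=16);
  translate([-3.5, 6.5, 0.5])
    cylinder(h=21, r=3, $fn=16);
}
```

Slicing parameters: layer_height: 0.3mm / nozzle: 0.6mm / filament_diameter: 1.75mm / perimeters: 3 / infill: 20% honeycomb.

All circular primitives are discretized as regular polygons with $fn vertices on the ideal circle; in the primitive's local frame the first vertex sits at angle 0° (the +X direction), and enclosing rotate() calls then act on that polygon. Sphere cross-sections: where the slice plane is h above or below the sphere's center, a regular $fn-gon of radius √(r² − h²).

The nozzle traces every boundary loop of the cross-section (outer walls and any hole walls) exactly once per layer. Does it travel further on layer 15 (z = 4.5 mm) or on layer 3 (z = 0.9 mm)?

Layer 15 (z = 4.5): the r=5 sphere slices to a regular 16-gon of circumradius 4.975 (√(r²−h²) with h=0.5 from center) (perimeter = 2·16·4.975·sin(180°/16) = 31.06 mm); the r=3 cylinder at (-3.5, 6.5) contributes a regular 16-gon of circumradius 3 (perimeter = 2·16·3.000·sin(180°/16) = 18.73 mm); Subtracting the remaining from the first: starting from the r=5 sphere, the r=3 cylinder at (-3.5, 6.5) partially overlaps it — only the 0.87 mm² overlap (of its 27.55 mm²) is removed, clipping the outline — boundary = 31.13 mm. So its perimeter = 31.13 mm. Layer 3 (z = 0.9): the r=5 sphere contributes a regular 16-gon of circumradius √(5²−4.1²) = 2.862 (perimeter = 2·16·2.862·sin(180°/16) = 17.87 mm); the r=3 cylinder at (-3.5, 6.5) gives a regular 16-gon of circumradius 3 (constant along its height) (perimeter = 2·16·3.000·sin(180°/16) = 18.73 mm); After the difference (first − rest): starting from the r=5 sphere, the r=3 cylinder at (-3.5, 6.5) misses the remaining region (no effect) — boundary = 17.87 mm. So its perimeter = 17.87 mm. Layer 15 is larger (31.13 vs 17.87 mm).

layer 15 (z = 4.5 mm)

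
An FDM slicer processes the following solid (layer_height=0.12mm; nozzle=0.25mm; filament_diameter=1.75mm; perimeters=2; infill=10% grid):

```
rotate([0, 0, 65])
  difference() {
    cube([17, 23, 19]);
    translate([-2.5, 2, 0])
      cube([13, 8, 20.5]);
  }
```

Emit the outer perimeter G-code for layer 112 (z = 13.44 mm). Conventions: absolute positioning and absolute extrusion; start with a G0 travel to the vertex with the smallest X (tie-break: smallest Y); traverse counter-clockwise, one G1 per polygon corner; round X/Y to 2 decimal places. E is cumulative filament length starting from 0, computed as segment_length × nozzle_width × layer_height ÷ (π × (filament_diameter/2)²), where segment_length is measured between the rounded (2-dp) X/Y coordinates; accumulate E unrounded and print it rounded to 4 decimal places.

G0 X-20.85 Y9.72 Z13.44
G1 X-9.06 Y4.23 E0.1622
G1 X-4.63 Y13.74 E0.2931
G1 X2.62 Y10.36 E0.3928
G1 X-1.81 Y0.85 E0.5237
G1 X0.00 Y0.00 E0.5486
G1 X7.18 Y15.41 E0.7607
G1 X-13.66 Y25.13 E1.0475
G1 X-20.85 Y9.72 E1.2596

At z = 13.44 mm: the cube (footprint 17×23) is included at this height; the cube at (-2.5, 2) is present — its section is the full 13×8 rectangle; Subtracting the remaining from the first: starting from the 17×23 cube, the 13×8 cube at (-2.5, 2) partially overlaps it — only the 84.00 mm² overlap (of its 104.00 mm²) is removed, clipping the outline — 1 connected region; (rotated 65° about Z; rotation is an isometry so areas/perimeters/island counts are preserved). The outline is a single polygon with 8 vertices. Extrusion per mm of travel: 0.25 × 0.12 / (π × 0.875²) = 0.012473. Accumulating E over each segment gives final E = 1.2596.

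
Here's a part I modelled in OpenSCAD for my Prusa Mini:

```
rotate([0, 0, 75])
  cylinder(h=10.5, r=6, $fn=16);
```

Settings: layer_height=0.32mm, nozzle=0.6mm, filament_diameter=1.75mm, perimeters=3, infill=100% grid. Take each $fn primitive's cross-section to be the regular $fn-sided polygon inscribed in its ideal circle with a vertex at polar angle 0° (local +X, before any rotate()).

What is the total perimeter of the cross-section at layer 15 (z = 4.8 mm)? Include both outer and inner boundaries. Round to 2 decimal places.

37.46 mm

At z = 4.8 mm: the cylinder: section is a regular 16-gon, circumradius r=6 (perimeter = 2·16·6.000·sin(180°/16) = 37.46 mm); (rotated 75° about Z; rotation is an isometry so areas/perimeters/island counts are preserved). Overall, the cross-section is a single solid region. Total boundary length (outer) = 37.46 mm.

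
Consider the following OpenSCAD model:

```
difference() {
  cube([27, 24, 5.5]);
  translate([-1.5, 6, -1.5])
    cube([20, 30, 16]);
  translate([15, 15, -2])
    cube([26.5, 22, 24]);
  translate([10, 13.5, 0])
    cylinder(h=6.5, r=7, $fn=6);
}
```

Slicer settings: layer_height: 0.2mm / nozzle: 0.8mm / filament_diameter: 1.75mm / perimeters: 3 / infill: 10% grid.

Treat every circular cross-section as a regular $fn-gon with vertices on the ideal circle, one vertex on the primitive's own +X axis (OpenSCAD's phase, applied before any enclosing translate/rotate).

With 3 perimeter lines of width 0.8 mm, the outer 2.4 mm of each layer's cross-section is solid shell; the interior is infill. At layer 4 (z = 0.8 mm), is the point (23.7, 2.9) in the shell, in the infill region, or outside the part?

At z = 0.8 mm: the 27×24 cube contributes its full rectangle; the cube at (-1.5, 6) (footprint 20×30) is included at this height; the cube at (15, 15) is present — its section is the full 26.5×22 rectangle; the r=7 cylinder at (10, 13.5) gives a regular 6-gon of circumradius 7 (constant along its height); After the difference (first − rest): starting from the 27×24 cube, the 20×30 cube at (-1.5, 6) partially overlaps it — only the 333.00 mm² overlap (of its 600.00 mm²) is removed, clipping the outline; the 26.5×22 cube at (15, 15) partially overlaps it — only the 76.50 mm² overlap (of its 583.00 mm²) is removed, clipping the outline; the r=7 cylinder at (10, 13.5) misses the remaining region (no effect) — 1 connected region. Overall, the cross-section is a single solid region. The nearest boundary edge runs (27.00, 0.00)→(0.00, 0.00); distance from the point to it = 2.90 mm. The point is inside the cross-section and 2.90 mm from the nearest boundary — more than the 2.4 mm shell width (3 × 0.8), so it's in the infill interior.

infill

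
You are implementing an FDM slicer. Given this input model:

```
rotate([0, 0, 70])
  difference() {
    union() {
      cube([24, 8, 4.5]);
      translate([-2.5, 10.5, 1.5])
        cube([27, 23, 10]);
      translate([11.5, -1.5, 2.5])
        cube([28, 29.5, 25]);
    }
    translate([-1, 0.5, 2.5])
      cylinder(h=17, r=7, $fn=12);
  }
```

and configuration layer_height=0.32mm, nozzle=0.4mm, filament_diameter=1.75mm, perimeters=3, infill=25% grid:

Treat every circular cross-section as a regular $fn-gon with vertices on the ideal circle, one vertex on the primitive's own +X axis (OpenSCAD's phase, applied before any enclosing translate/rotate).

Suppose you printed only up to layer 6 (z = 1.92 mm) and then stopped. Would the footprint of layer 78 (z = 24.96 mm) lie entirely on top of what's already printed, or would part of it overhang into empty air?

part overhangs

Compare the two slices. At z = 1.92: the 24×8 cube contributes its full rectangle (area 192.00 mm²); the cube at (-2.5, 10.5) (footprint 27×23) is included at this height (area 621.00 mm²); the cube at (11.5, -1.5) is absent (z outside [2.5, 27.5]); Combining (union): the 2 present regions are separate (no shared area or edge), so areas and boundary lengths simply add and each stays a separate island — area = 813.00 mm²; the cylinder at (-1, 0.5) is not intersected at this z (z outside [2.5, 19.5]); Subtracting the remaining from the first: none of the subtracted shapes is present at this height, so the result so far is unchanged — area = 813.00 mm²; (rotated 70° about Z; rotation is an isometry so areas/perimeters/island counts are preserved). At z = 24.96: the cube is not intersected at this z (z outside [0, 4.5]); the cube at (-2.5, 10.5) is not intersected at this z (z outside [1.5, 11.5]); the 28×29.5 cube at (11.5, -1.5) contributes its full rectangle (area 826.00 mm²); Merging all regions: only the 28×29.5 cube at (11.5, -1.5) is present, so the union is just that shape — area = 826.00 mm²; the cylinder at (-1, 0.5) is absent (z outside [2.5, 19.5]); Taking the first minus the rest: none of the subtracted shapes is present at this height, so the result so far is unchanged — area = 826.00 mm²; (rotated 70° about Z; rotation is an isometry so areas/perimeters/island counts are preserved). Checking containment: at z = 24.96 the cross-section extends beyond the z = 1.92 cross-section by about 498.50 mm².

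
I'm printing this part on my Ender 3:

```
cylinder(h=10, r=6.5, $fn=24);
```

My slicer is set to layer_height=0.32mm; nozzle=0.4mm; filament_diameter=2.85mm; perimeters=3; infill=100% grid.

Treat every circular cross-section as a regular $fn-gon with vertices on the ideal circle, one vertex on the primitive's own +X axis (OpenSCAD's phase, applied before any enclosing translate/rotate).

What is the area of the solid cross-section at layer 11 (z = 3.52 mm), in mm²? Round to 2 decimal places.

131.22 mm²

At z = 3.52 mm: the r=6.5 cylinder contributes a regular 24-gon of circumradius 6.5 (area = (24/2)·6.500²·sin(360°/24) = 131.22 mm²). Overall, the cross-section is a single solid region. Net area = 131.22 mm².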